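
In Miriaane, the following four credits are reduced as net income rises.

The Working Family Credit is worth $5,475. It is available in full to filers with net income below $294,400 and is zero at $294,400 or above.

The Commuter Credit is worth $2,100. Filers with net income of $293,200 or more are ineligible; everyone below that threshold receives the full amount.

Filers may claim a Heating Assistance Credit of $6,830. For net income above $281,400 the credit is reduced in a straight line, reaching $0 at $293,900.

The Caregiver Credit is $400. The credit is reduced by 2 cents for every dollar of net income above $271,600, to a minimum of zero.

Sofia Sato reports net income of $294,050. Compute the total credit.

$5,475

Working Family Credit: $294,050 is below the $294,400 cutoff, so the full $5,475 applies.
Commuter Credit: $294,050 meets or exceeds the $293,200 cutoff, so the credit is $0.
Heating Assistance Credit: $294,050 is at or above $293,900, so the credit is $0.
Caregiver Credit: 2% of the $22,450 excess over $271,600 is $449 ≥ base, so the credit is $0.
Total: $5,475 + $0 + $0 + $0 = $5,475.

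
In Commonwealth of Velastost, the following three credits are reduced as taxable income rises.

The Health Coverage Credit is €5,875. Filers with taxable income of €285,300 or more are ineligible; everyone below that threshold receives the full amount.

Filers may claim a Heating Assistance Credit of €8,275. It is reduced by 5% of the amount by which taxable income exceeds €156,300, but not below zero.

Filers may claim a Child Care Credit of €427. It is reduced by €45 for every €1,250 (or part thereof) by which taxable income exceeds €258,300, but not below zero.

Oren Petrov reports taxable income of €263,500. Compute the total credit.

Health Coverage Credit: €263,500 is below the €285,300 cutoff, so the full €5,875 applies.
Heating Assistance Credit: 5% of the €107,200 excess over €156,300 is €5,360; credit = €8,275 − €5,360 = €2,915.
Child Care Credit: income exceeds €258,300 by €5,200, which is 5 full-or-partial €1,250 increments; reduction = 5 × €45 = €225, leaving €202.
Total: €5,875 + €2,915 + €202 = €8,992.

€8,992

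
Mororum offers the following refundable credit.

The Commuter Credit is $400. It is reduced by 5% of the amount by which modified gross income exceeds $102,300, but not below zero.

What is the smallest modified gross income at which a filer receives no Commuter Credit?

$110,300

The credit falls by 5% of each dollar above $102,300, so it reaches zero when the excess is $400 / 5% = $8,000: income = $102,300 + $8,000 = $110,300.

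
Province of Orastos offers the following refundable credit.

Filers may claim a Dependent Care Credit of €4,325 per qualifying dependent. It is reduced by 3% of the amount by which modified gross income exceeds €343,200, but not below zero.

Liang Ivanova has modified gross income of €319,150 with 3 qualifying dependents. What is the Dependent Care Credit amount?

Dependent Care Credit: base = 3 × €4,325 = €12,975. €319,150 is at or below the €343,200 threshold, so the full €12,975 applies.

€12,975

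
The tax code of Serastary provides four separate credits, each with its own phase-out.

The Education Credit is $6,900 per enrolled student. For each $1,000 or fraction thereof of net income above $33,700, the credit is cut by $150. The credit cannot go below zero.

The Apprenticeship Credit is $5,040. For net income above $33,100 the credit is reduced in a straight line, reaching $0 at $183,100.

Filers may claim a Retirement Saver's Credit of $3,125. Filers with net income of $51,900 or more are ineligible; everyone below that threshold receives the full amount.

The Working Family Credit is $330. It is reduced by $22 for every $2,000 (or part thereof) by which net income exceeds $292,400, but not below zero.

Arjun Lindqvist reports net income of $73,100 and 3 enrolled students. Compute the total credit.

$18,726

Education Credit: base = 3 × $6,900 = $20,700. income exceeds $33,700 by $39,400, which is 40 full-or-partial $1,000 increments; reduction = 40 × $150 = $6,000, leaving $14,700.
Apprenticeship Credit: $73,100 is $40,000 into a $150,000 phase-out range, leaving 110,000/150,000 of the credit: $5,040 × 110,000/150,000 = $3,696.
Retirement Saver's Credit: $73,100 meets or exceeds the $51,900 cutoff, so the credit is $0.
Working Family Credit: $73,100 is at or below the $292,400 threshold, so the full $330 applies.
Total: $14,700 + $3,696 + $0 + $330 = $18,726.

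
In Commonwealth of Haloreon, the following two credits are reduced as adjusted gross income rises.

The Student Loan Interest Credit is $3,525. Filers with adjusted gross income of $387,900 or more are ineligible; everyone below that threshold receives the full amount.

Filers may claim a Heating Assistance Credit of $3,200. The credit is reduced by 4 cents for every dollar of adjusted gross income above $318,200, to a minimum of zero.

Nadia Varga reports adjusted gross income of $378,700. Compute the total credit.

$4,305

Student Loan Interest Credit: $378,700 is below the $387,900 cutoff, so the full $3,525 applies.
Heating Assistance Credit: 4% of the $60,500 excess over $318,200 is $2,420; credit = $3,200 − $2,420 = $780.
Total: $3,525 + $780 = $4,305.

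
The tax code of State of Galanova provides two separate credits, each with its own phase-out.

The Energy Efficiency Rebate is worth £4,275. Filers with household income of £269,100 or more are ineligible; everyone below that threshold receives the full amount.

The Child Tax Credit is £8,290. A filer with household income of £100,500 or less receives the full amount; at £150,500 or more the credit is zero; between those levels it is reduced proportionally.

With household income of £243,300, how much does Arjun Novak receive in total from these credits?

Energy Efficiency Rebate: £243,300 is below the £269,100 cutoff, so the full £4,275 applies.
Child Tax Credit: £243,300 is at or above £150,500, so the credit is £0.
Total: £4,275 + £0 = £4,275.

£4,275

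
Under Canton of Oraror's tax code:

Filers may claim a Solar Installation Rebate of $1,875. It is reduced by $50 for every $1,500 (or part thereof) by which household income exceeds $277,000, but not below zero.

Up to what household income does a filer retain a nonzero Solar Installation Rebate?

$332,500

After 37 increments the reduction is 37 × $50 = $1,850, leaving $25; one more increment wipes it out. Increment 37 ends at excess 37 × $1,500 = $55,500, so the highest qualifying income is $277,000 + $55,500 = $332,500.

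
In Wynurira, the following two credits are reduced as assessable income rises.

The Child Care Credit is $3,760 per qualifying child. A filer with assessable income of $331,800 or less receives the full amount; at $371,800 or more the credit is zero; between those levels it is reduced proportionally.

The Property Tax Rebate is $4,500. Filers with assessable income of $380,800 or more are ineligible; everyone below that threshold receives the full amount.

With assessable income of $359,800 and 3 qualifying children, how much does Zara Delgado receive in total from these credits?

Child Care Credit: base = 3 × $3,760 = $11,280. $359,800 is $28,000 into a $40,000 phase-out range, leaving 12,000/40,000 of the credit: $11,280 × 12,000/40,000 = $3,384.
Property Tax Rebate: $359,800 is below the $380,800 cutoff, so the full $4,500 applies.
Total: $3,384 + $4,500 = $7,884.

$7,884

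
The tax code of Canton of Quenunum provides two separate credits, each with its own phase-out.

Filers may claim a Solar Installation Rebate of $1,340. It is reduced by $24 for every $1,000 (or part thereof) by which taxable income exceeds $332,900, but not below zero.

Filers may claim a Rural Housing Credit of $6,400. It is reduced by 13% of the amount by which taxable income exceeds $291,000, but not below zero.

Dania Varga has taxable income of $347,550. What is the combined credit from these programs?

$980

Solar Installation Rebate: income exceeds $332,900 by $14,650, which is 15 full-or-partial $1,000 increments; reduction = 15 × $24 = $360, leaving $980.
Rural Housing Credit: 13% of the $56,550 excess over $291,000 is $7,351.50 ≥ base, so the credit is $0.
Total: $980 + $0 = $980.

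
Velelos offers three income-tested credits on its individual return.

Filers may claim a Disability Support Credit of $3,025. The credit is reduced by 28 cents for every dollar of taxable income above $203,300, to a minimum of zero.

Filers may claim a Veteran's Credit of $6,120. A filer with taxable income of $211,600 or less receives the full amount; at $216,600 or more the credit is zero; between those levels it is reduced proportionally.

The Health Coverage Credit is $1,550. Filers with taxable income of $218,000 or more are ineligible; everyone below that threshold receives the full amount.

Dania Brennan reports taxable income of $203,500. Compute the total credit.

$10,639

Disability Support Credit: 28% of the $200 excess over $203,300 is $56; credit = $3,025 − $56 = $2,969.
Veteran's Credit: $203,500 is at or below the $211,600 threshold, so the full $6,120 applies.
Health Coverage Credit: $203,500 is below the $218,000 cutoff, so the full $1,550 applies.
Total: $2,969 + $6,120 + $1,550 = $10,639.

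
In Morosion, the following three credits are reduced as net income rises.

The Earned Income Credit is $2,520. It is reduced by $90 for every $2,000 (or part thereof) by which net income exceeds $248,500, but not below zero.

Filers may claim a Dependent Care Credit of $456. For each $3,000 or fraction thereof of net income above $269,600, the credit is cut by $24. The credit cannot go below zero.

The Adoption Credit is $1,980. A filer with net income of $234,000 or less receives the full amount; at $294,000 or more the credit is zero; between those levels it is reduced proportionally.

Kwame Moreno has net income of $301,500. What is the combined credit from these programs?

$282

Earned Income Credit: income exceeds $248,500 by $53,000, which is 27 full-or-partial $2,000 increments; reduction = 27 × $90 = $2,430, leaving $90.
Dependent Care Credit: income exceeds $269,600 by $31,900, which is 11 full-or-partial $3,000 increments; reduction = 11 × $24 = $264, leaving $192.
Adoption Credit: $301,500 is at or above $294,000, so the credit is $0.
Total: $90 + $192 + $0 = $282.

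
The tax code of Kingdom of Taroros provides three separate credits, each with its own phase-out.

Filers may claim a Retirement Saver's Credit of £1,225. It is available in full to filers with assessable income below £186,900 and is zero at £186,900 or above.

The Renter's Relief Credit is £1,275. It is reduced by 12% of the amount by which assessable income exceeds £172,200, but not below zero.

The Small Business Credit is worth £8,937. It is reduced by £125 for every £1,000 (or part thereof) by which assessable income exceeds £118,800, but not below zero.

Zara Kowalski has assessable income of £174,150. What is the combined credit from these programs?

£4,203

Retirement Saver's Credit: £174,150 is below the £186,900 cutoff, so the full £1,225 applies.
Renter's Relief Credit: 12% of the £1,950 excess over £172,200 is £234; credit = £1,275 − £234 = £1,041.
Small Business Credit: income exceeds £118,800 by £55,350, which is 56 full-or-partial £1,000 increments; reduction = 56 × £125 = £7,000, leaving £1,937.
Total: £1,225 + £1,041 + £1,937 = £4,203.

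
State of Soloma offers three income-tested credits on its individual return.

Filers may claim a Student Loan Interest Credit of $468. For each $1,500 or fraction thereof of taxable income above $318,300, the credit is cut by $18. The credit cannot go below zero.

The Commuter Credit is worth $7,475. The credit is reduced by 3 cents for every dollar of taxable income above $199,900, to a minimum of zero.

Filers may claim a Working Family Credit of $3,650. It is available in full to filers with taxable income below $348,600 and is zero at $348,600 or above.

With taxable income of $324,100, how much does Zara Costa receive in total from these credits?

$7,795

Student Loan Interest Credit: income exceeds $318,300 by $5,800, which is 4 full-or-partial $1,500 increments; reduction = 4 × $18 = $72, leaving $396.
Commuter Credit: 3% of the $124,200 excess over $199,900 is $3,726; credit = $7,475 − $3,726 = $3,749.
Working Family Credit: $324,100 is below the $348,600 cutoff, so the full $3,650 applies.
Total: $396 + $3,749 + $3,650 = $7,795.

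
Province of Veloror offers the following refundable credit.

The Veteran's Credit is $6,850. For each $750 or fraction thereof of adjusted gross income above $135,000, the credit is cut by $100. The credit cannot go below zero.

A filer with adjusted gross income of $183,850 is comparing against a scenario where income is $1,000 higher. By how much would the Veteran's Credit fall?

$100

At $183,850 — income exceeds $135,000 by $48,850, which is 66 full-or-partial $750 increments; reduction = 66 × $100 = $6,600, leaving $250.
At $184,850 — income exceeds $135,000 by $49,850, which is 67 full-or-partial $750 increments; reduction = 67 × $100 = $6,700, leaving $150.
Lost: $250 − $150 = $100.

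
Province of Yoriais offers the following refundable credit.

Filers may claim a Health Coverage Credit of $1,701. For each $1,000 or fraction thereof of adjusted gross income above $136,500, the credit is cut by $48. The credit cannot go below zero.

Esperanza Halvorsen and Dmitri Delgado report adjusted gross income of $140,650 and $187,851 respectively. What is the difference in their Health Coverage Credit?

$1,461

Esperanza ($140,650): Health Coverage Credit: income exceeds $136,500 by $4,150, which is 5 full-or-partial $1,000 increments; reduction = 5 × $48 = $240, leaving $1,461.
Dmitri ($187,851): Health Coverage Credit: income exceeds $136,500 by $51,351 → 52 increments × $48 = $2,496 ≥ base, so the credit is $0.
Difference: |$1,461 − $0| = $1,461.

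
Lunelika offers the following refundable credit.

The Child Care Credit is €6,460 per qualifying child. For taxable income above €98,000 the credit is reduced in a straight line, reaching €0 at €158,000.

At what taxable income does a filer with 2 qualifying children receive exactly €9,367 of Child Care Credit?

€114,500

Full credit = 2 × €6,460 = €12,920.
€9,367 is 9,367/12,920 of the full €12,920, so 3,553/12,920 of the €60,000 range has been used: income = €98,000 + €60,000 × 3,553/12,920 = €114,500.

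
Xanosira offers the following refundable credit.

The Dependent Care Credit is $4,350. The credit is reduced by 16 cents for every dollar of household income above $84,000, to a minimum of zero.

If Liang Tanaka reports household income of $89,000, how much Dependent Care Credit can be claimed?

$3,550

Dependent Care Credit: 16% of the $5,000 excess over $84,000 is $800; credit = $4,350 − $800 = $3,550.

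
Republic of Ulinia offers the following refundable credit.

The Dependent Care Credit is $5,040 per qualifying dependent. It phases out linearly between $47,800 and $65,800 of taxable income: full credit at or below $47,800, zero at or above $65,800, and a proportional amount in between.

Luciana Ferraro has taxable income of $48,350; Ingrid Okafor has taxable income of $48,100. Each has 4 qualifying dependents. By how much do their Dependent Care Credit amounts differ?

Luciana ($48,350): Dependent Care Credit: base = 4 × $5,040 = $20,160. $48,350 is $550 into a $18,000 phase-out range, leaving 17,450/18,000 of the credit: $20,160 × 17,450/18,000 = $19,544.
Ingrid ($48,100): Dependent Care Credit: base = 4 × $5,040 = $20,160. $48,100 is $300 into a $18,000 phase-out range, leaving 17,700/18,000 of the credit: $20,160 × 17,700/18,000 = $19,824.
Difference: |$19,544 − $19,824| = $280.

$280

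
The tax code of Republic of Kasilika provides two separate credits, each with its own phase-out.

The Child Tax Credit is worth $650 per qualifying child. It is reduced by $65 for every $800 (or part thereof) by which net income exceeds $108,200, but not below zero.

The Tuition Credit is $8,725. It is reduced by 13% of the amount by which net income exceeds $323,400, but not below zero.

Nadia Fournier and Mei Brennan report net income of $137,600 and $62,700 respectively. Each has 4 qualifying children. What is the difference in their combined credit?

$2,405

Nadia ($137,600): Child Tax Credit: base = 4 × $650 = $2,600. income exceeds $108,200 by $29,400, which is 37 full-or-partial $800 increments; reduction = 37 × $65 = $2,405, leaving $195. Tuition Credit: $137,600 is at or below the $323,400 threshold, so the full $8,725 applies. total $195 + $8,725 = $8,920
Mei ($62,700): Child Tax Credit: base = 4 × $650 = $2,600. $62,700 is at or below the $108,200 threshold, so the full $2,600 applies. Tuition Credit: $62,700 is at or below the $323,400 threshold, so the full $8,725 applies. total $2,600 + $8,725 = $11,325
Difference: |$8,920 − $11,325| = $2,405.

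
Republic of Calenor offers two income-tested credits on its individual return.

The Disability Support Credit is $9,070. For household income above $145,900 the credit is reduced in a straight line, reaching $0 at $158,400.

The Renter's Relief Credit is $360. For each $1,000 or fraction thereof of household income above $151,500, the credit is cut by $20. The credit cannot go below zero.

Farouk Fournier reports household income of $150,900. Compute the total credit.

Disability Support Credit: $150,900 is $5,000 into a $12,500 phase-out range, leaving 7,500/12,500 of the credit: $9,070 × 7,500/12,500 = $5,442.
Renter's Relief Credit: $150,900 is at or below the $151,500 threshold, so the full $360 applies.
Total: $5,442 + $360 = $5,802.

$5,802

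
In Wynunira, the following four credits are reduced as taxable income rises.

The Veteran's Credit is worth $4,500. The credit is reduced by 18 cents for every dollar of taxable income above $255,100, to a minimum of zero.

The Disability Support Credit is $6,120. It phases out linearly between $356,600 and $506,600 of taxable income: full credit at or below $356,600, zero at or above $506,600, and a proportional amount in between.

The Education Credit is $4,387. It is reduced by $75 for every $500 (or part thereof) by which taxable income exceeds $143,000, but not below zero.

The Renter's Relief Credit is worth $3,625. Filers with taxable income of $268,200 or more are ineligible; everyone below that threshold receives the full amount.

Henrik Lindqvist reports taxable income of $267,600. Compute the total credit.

$11,995

Veteran's Credit: 18% of the $12,500 excess over $255,100 is $2,250; credit = $4,500 − $2,250 = $2,250.
Disability Support Credit: $267,600 is at or below the $356,600 threshold, so the full $6,120 applies.
Education Credit: income exceeds $143,000 by $124,600 → 250 increments × $75 = $18,750 ≥ base, so the credit is $0.
Renter's Relief Credit: $267,600 is below the $268,200 cutoff, so the full $3,625 applies.
Total: $2,250 + $6,120 + $0 + $3,625 = $11,995.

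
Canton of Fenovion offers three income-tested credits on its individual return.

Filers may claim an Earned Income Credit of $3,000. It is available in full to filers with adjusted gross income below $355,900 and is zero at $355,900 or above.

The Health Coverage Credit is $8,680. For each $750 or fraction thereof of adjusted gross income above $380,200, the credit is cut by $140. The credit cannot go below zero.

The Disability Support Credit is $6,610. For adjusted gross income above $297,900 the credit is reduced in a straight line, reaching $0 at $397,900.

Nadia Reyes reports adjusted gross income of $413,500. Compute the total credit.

$2,380

Earned Income Credit: $413,500 meets or exceeds the $355,900 cutoff, so the credit is $0.
Health Coverage Credit: income exceeds $380,200 by $33,300, which is 45 full-or-partial $750 increments; reduction = 45 × $140 = $6,300, leaving $2,380.
Disability Support Credit: $413,500 is at or above $397,900, so the credit is $0.
Total: $0 + $2,380 + $0 = $2,380.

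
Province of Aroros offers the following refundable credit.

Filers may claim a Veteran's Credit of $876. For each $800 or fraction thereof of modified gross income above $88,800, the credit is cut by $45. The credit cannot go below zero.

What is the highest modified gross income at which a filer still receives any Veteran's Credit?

$104,000

After 19 increments the reduction is 19 × $45 = $855, leaving $21; one more increment wipes it out. Increment 19 ends at excess 19 × $800 = $15,200, so the highest qualifying income is $88,800 + $15,200 = $104,000.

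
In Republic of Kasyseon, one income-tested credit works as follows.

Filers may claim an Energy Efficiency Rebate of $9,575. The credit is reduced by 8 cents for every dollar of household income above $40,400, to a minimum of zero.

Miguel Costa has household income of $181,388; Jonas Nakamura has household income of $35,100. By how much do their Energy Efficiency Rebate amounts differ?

$9,575

Miguel ($181,388): Energy Efficiency Rebate: 8% of the $140,988 excess over $40,400 is $11,279.04 ≥ base, so the credit is $0.
Jonas ($35,100): Energy Efficiency Rebate: $35,100 is at or below the $40,400 threshold, so the full $9,575 applies.
Difference: |$0 − $9,575| = $9,575.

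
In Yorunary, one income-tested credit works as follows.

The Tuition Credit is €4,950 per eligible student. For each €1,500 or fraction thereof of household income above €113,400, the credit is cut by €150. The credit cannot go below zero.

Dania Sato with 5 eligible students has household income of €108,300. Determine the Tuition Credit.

€24,750

Tuition Credit: base = 5 × €4,950 = €24,750. €108,300 is at or below the €113,400 threshold, so the full €24,750 applies.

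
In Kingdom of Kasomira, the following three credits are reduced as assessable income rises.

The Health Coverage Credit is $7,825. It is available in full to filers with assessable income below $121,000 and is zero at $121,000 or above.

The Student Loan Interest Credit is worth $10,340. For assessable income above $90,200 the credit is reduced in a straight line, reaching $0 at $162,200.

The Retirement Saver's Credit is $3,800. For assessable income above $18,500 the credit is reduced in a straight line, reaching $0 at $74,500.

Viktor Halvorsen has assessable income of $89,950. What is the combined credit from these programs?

$18,165

Health Coverage Credit: $89,950 is below the $121,000 cutoff, so the full $7,825 applies.
Student Loan Interest Credit: $89,950 is at or below the $90,200 threshold, so the full $10,340 applies.
Retirement Saver's Credit: $89,950 is at or above $74,500, so the credit is $0.
Total: $7,825 + $10,340 + $0 = $18,165.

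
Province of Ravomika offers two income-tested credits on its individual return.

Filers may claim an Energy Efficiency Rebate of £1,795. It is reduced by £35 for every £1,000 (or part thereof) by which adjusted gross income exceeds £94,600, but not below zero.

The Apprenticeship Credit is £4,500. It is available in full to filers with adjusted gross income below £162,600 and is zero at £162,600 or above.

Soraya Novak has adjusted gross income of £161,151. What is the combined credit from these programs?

Energy Efficiency Rebate: income exceeds £94,600 by £66,551 → 67 increments × £35 = £2,345 ≥ base, so the credit is £0.
Apprenticeship Credit: £161,151 is below the £162,600 cutoff, so the full £4,500 applies.
Total: £0 + £4,500 = £4,500.

£4,500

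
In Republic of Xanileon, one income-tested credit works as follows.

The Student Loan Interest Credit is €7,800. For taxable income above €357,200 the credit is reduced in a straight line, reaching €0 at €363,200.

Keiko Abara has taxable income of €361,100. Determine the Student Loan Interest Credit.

Student Loan Interest Credit: €361,100 is €3,900 into a €6,000 phase-out range, leaving 2,100/6,000 of the credit: €7,800 × 2,100/6,000 = €2,730.

€2,730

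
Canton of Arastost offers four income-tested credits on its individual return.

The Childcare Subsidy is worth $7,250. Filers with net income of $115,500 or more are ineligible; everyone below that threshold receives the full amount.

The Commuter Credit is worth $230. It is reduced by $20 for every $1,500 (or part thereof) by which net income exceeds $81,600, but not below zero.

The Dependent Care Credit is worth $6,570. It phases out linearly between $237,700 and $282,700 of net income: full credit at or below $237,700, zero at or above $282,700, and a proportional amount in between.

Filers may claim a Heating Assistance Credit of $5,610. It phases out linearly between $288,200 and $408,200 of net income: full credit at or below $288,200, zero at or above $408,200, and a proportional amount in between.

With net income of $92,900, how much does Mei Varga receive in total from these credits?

Childcare Subsidy: $92,900 is below the $115,500 cutoff, so the full $7,250 applies.
Commuter Credit: income exceeds $81,600 by $11,300, which is 8 full-or-partial $1,500 increments; reduction = 8 × $20 = $160, leaving $70.
Dependent Care Credit: $92,900 is at or below the $237,700 threshold, so the full $6,570 applies.
Heating Assistance Credit: $92,900 is at or below the $288,200 threshold, so the full $5,610 applies.
Total: $7,250 + $70 + $6,570 + $5,610 = $19,500.

$19,500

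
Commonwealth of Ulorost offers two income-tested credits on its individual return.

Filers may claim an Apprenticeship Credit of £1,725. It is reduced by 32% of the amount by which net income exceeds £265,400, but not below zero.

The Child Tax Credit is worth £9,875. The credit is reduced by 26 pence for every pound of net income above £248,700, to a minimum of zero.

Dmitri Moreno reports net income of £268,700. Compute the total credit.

Apprenticeship Credit: 32% of the £3,300 excess over £265,400 is £1,056; credit = £1,725 − £1,056 = £669.
Child Tax Credit: 26% of the £20,000 excess over £248,700 is £5,200; credit = £9,875 − £5,200 = £4,675.
Total: £669 + £4,675 = £5,344.

£5,344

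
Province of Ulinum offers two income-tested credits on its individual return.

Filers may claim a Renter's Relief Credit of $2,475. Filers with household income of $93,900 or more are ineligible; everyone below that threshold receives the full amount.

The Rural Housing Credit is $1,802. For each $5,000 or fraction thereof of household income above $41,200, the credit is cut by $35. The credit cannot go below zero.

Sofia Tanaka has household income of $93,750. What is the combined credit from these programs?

$3,892

Renter's Relief Credit: $93,750 is below the $93,900 cutoff, so the full $2,475 applies.
Rural Housing Credit: income exceeds $41,200 by $52,550, which is 11 full-or-partial $5,000 increments; reduction = 11 × $35 = $385, leaving $1,417.
Total: $2,475 + $1,417 = $3,892.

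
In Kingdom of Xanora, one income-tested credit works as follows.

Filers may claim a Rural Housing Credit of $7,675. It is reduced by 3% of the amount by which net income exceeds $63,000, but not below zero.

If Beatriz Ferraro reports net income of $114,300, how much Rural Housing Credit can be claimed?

$6,136

Rural Housing Credit: 3% of the $51,300 excess over $63,000 is $1,539; credit = $7,675 − $1,539 = $6,136.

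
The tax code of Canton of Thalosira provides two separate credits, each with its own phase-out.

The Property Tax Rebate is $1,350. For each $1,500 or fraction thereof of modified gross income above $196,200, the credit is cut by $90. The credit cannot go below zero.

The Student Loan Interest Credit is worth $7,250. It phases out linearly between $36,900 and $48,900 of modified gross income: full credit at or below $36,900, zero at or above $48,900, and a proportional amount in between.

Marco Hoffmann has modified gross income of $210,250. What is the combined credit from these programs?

Property Tax Rebate: income exceeds $196,200 by $14,050, which is 10 full-or-partial $1,500 increments; reduction = 10 × $90 = $900, leaving $450.
Student Loan Interest Credit: $210,250 is at or above $48,900, so the credit is $0.
Total: $450 + $0 = $450.

$450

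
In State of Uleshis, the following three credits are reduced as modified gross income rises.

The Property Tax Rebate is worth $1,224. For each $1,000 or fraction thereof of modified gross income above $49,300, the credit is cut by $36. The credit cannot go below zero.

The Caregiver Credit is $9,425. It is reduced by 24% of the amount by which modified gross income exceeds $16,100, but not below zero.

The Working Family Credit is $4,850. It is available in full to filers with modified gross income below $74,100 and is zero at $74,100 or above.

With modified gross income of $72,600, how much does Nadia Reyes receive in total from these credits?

$5,210

Property Tax Rebate: income exceeds $49,300 by $23,300, which is 24 full-or-partial $1,000 increments; reduction = 24 × $36 = $864, leaving $360.
Caregiver Credit: 24% of the $56,500 excess over $16,100 is $13,560 ≥ base, so the credit is $0.
Working Family Credit: $72,600 is below the $74,100 cutoff, so the full $4,850 applies.
Total: $360 + $0 + $4,850 = $5,210.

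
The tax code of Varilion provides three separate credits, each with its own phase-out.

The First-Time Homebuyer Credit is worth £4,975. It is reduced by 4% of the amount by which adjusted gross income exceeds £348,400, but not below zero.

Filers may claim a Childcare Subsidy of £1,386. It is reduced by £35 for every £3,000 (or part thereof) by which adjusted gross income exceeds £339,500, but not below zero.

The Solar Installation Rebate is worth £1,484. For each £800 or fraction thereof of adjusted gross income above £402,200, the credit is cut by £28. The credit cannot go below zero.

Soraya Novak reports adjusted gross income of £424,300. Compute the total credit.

First-Time Homebuyer Credit: 4% of the £75,900 excess over £348,400 is £3,036; credit = £4,975 − £3,036 = £1,939.
Childcare Subsidy: income exceeds £339,500 by £84,800, which is 29 full-or-partial £3,000 increments; reduction = 29 × £35 = £1,015, leaving £371.
Solar Installation Rebate: income exceeds £402,200 by £22,100, which is 28 full-or-partial £800 increments; reduction = 28 × £28 = £784, leaving £700.
Total: £1,939 + £371 + £700 = £3,010.

£3,010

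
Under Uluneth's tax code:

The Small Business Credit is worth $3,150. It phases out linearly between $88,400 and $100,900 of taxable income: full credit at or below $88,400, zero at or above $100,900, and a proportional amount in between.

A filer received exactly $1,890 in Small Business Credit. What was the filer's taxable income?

$1,890 is 1,890/3,150 of the full $3,150, so 1,260/3,150 of the $12,500 range has been used: income = $88,400 + $12,500 × 1,260/3,150 = $93,400.

$93,400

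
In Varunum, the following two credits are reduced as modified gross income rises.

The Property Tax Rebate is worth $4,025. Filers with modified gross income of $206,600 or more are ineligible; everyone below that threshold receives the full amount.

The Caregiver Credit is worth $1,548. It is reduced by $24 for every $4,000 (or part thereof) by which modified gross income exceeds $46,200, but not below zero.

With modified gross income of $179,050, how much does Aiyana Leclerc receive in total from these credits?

$4,757

Property Tax Rebate: $179,050 is below the $206,600 cutoff, so the full $4,025 applies.
Caregiver Credit: income exceeds $46,200 by $132,850, which is 34 full-or-partial $4,000 increments; reduction = 34 × $24 = $816, leaving $732.
Total: $4,025 + $732 = $4,757.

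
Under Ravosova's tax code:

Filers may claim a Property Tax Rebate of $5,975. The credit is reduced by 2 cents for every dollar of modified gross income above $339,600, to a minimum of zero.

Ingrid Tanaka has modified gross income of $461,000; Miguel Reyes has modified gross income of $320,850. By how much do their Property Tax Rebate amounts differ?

Ingrid ($461,000): Property Tax Rebate: 2% of the $121,400 excess over $339,600 is $2,428; credit = $5,975 − $2,428 = $3,547.
Miguel ($320,850): Property Tax Rebate: $320,850 is at or below the $339,600 threshold, so the full $5,975 applies.
Difference: |$3,547 − $5,975| = $2,428.

$2,428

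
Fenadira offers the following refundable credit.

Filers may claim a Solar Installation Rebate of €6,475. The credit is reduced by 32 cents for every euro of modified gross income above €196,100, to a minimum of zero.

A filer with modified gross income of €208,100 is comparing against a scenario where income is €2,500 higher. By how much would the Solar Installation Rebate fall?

At €208,100 — 32% of the €12,000 excess over €196,100 is €3,840; credit = €6,475 − €3,840 = €2,635.
At €210,600 — 32% of the €14,500 excess over €196,100 is €4,640; credit = €6,475 − €4,640 = €1,835.
Lost: €2,635 − €1,835 = €800.

€800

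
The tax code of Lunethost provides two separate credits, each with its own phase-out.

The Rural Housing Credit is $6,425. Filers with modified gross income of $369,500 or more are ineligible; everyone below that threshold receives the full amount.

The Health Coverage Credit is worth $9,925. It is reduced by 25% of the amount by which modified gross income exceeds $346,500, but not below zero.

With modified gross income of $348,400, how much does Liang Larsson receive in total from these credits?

$15,875

Rural Housing Credit: $348,400 is below the $369,500 cutoff, so the full $6,425 applies.
Health Coverage Credit: 25% of the $1,900 excess over $346,500 is $475; credit = $9,925 − $475 = $9,450.
Total: $6,425 + $9,450 = $15,875.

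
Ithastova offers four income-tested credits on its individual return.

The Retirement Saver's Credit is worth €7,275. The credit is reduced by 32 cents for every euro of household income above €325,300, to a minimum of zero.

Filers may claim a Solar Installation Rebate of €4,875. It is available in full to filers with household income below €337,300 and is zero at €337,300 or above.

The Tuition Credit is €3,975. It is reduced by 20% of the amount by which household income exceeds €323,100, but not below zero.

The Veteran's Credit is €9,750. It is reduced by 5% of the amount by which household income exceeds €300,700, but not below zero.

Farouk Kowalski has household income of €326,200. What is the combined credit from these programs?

Retirement Saver's Credit: 32% of the €900 excess over €325,300 is €288; credit = €7,275 − €288 = €6,987.
Solar Installation Rebate: €326,200 is below the €337,300 cutoff, so the full €4,875 applies.
Tuition Credit: 20% of the €3,100 excess over €323,100 is €620; credit = €3,975 − €620 = €3,355.
Veteran's Credit: 5% of the €25,500 excess over €300,700 is €1,275; credit = €9,750 − €1,275 = €8,475.
Total: €6,987 + €4,875 + €3,355 + €8,475 = €23,692.

€23,692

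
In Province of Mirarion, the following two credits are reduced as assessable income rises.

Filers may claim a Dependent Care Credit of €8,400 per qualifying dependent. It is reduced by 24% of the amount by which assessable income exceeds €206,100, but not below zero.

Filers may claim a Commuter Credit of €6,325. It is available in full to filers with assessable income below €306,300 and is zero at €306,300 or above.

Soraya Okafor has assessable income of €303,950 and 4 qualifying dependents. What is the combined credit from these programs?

Dependent Care Credit: base = 4 × €8,400 = €33,600. 24% of the €97,850 excess over €206,100 is €23,484; credit = €33,600 − €23,484 = €10,116.
Commuter Credit: €303,950 is below the €306,300 cutoff, so the full €6,325 applies.
Total: €10,116 + €6,325 = €16,441.

€16,441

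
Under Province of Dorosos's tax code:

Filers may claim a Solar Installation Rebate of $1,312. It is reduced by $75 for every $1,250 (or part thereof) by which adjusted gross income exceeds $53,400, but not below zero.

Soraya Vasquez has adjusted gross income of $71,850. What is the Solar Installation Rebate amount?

Solar Installation Rebate: income exceeds $53,400 by $18,450, which is 15 full-or-partial $1,250 increments; reduction = 15 × $75 = $1,125, leaving $187.

$187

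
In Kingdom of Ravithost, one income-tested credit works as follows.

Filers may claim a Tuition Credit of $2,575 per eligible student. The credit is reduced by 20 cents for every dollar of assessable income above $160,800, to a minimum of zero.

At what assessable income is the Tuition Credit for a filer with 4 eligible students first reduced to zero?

$212,300

Full credit = 4 × $2,575 = $10,300.
The credit falls by 20% of each dollar above $160,800, so it reaches zero when the excess is $10,300 / 20% = $51,500: income = $160,800 + $51,500 = $212,300.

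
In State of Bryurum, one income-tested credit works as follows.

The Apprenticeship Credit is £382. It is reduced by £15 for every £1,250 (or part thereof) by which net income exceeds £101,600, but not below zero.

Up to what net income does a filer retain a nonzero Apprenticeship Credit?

£132,850

After 25 increments the reduction is 25 × £15 = £375, leaving £7; one more increment wipes it out. Increment 25 ends at excess 25 × £1,250 = £31,250, so the highest qualifying income is £101,600 + £31,250 = £132,850.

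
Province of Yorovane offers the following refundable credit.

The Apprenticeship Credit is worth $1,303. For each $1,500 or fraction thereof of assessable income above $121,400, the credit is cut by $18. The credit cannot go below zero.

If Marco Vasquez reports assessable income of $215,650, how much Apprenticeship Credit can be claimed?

$169

Apprenticeship Credit: income exceeds $121,400 by $94,250, which is 63 full-or-partial $1,500 increments; reduction = 63 × $18 = $1,134, leaving $169.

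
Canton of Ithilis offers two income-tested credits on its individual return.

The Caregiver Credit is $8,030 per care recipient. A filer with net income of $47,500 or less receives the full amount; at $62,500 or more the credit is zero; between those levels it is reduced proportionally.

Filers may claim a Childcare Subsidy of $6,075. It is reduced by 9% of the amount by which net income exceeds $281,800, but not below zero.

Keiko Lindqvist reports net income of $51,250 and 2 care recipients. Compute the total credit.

Caregiver Credit: base = 2 × $8,030 = $16,060. $51,250 is $3,750 into a $15,000 phase-out range, leaving 11,250/15,000 of the credit: $16,060 × 11,250/15,000 = $12,045.
Childcare Subsidy: $51,250 is at or below the $281,800 threshold, so the full $6,075 applies.
Total: $12,045 + $6,075 = $18,120.

$18,120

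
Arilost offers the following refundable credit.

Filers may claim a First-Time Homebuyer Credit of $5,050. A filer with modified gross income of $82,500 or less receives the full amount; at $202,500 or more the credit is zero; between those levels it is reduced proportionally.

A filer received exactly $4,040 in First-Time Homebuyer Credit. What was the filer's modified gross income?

$106,500

$4,040 is 4,040/5,050 of the full $5,050, so 1,010/5,050 of the $120,000 range has been used: income = $82,500 + $120,000 × 1,010/5,050 = $106,500.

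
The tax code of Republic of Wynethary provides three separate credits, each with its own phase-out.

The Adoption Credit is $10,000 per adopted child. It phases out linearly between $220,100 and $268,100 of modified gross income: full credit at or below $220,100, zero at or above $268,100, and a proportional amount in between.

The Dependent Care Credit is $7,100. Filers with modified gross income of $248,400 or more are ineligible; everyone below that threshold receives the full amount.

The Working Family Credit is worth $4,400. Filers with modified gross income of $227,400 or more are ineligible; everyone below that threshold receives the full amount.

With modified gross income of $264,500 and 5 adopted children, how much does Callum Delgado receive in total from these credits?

Adoption Credit: base = 5 × $10,000 = $50,000. $264,500 is $44,400 into a $48,000 phase-out range, leaving 3,600/48,000 of the credit: $50,000 × 3,600/48,000 = $3,750.
Dependent Care Credit: $264,500 meets or exceeds the $248,400 cutoff, so the credit is $0.
Working Family Credit: $264,500 meets or exceeds the $227,400 cutoff, so the credit is $0.
Total: $3,750 + $0 + $0 = $3,750.

$3,750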